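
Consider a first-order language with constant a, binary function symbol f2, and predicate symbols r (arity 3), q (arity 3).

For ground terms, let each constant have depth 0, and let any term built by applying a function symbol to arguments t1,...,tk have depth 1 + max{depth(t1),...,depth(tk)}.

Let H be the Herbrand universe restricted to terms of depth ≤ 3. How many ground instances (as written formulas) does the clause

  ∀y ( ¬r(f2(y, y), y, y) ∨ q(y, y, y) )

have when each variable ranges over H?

26

Ground terms of depth ≤ 3:
  Let N_k count ground terms of depth at most k. Each non-constant term of depth ≤ k is some function symbol applied to depth-≤(k−1) arguments, giving N_k = 1 + N_{k-1}^2.
  N_0 = 1
  N_1 = 1 + 1^2 = 2
  N_2 = 1 + 2^2 = 5
  N_3 = 1 + 5^2 = 26
So there are 26 ground terms available for substitution.
The clause has 1 distinct variable (y), which appears in the body. In the free term algebra distinct substitutions yield syntactically distinct ground instances.
Number of ground instances = 26.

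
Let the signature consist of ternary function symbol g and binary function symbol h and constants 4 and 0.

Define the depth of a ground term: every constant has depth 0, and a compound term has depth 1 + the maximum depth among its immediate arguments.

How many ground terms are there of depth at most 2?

2942

Let N_k = |{terms of depth ≤ k}|. Then N_0 = 2 and N_k = 2 + N_{k-1}^3 + N_{k-1}^2 for k ≥ 1 (one summand per function symbol, arity giving the exponent).
N_0 = 2
N_1 = 2 + 2^3 + 2^2 = 14
N_2 = 2 + 14^3 + 14^2 = 2942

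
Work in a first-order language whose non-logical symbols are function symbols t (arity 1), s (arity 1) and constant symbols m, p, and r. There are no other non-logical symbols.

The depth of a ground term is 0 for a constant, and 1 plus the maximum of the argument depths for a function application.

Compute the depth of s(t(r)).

depth(t(r)) = 1 + depth(r) = 1 + 0 = 1
depth(s(t(r))) = 1 + depth(t(r)) = 1 + 1 = 2

2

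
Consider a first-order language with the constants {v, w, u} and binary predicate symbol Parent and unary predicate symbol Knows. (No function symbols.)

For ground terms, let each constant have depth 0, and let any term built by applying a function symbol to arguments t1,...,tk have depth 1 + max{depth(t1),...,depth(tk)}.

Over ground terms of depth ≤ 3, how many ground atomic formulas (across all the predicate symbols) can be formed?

First count ground terms of depth ≤ 3.
With no function symbols every ground term is a constant, so there are exactly 3 ground terms at every depth bound.
N_0 = 3
N_1 = 3
N_2 = 3
N_3 = 3
So |H| = 3.
Ground atoms are formed by filling each argument slot of a predicate with a term from H, so an r-ary predicate gives |H|^r atoms:
  Parent: 3^2 = 9;  Knows: 3
Total ground atoms: 9 + 3 = 12.

12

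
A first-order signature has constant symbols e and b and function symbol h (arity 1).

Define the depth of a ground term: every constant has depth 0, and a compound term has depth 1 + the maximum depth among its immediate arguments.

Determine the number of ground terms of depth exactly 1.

Write N_k for the number of ground terms of depth ≤ k. A term of depth ≤ k is either a constant or a function symbol applied to arguments of depth ≤ k−1, so N_k = 2 + N_{k-1}.
N_0 = 2
N_1 = 2 + 2 = 4
Terms of depth exactly 1: N_1 − N_0 = 4 − 2 = 2.

2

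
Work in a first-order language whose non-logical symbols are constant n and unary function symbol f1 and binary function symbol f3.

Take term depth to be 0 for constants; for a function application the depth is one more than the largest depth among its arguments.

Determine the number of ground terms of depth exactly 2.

10

Let N_k count ground terms of depth at most k. Each non-constant term of depth ≤ k is some function symbol applied to depth-≤(k−1) arguments, giving N_k = 1 + N_{k-1} + N_{k-1}^2.
N_0 = 1
N_1 = 1 + 1 + 1^2 = 3
N_2 = 1 + 3 + 3^2 = 13
Terms of depth exactly 2: N_2 − N_1 = 13 − 3 = 10.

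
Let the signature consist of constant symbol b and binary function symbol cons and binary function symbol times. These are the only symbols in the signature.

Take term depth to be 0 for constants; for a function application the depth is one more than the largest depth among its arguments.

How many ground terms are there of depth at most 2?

Write N_k for the number of ground terms of depth ≤ k. A term of depth ≤ k is either a constant or a function symbol applied to arguments of depth ≤ k−1, so N_k = 1 + N_{k-1}^2 + N_{k-1}^2.
N_0 = 1
N_1 = 1 + 1^2 + 1^2 = 3
N_2 = 1 + 3^2 + 3^2 = 19

19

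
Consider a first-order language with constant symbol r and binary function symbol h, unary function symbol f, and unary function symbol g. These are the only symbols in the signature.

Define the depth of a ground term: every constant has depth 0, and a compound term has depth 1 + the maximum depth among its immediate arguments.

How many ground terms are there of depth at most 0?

Count level by level. With function symbols h/2, f/1, g/1, the terms of depth ≤ k are the 1 constant together with each function applied to depth-≤(k−1) tuples, so N_k = 1 + N_{k-1}^2 + N_{k-1} + N_{k-1}.
N_0 = 1

1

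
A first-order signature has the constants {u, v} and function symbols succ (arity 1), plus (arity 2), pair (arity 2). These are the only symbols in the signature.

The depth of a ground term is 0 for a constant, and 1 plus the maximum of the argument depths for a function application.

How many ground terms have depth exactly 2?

290

Let N_k = |{terms of depth ≤ k}|. Then N_0 = 2 and N_k = 2 + N_{k-1} + N_{k-1}^2 + N_{k-1}^2 for k ≥ 1 (one summand per function symbol, arity giving the exponent).
N_0 = 2
N_1 = 2 + 2 + 2^2 + 2^2 = 12
N_2 = 2 + 12 + 12^2 + 12^2 = 302
Terms of depth exactly 2: N_2 − N_1 = 302 − 12 = 290.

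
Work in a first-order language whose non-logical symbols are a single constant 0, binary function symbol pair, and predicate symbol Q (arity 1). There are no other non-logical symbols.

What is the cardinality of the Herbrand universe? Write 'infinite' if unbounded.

The signature has at least one function symbol (pair, arity 2) and at least one constant (0).
Iterating pair gives infinitely many distinct ground terms: 0, pair(0, 0), pair(pair(0, 0), pair(0, 0)), ...
So the Herbrand universe is infinite.

infinite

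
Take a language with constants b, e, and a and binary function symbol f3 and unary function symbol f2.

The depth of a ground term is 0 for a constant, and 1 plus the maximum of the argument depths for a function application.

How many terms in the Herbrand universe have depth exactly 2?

228

Let N_k count ground terms of depth at most k. Each non-constant term of depth ≤ k is some function symbol applied to depth-≤(k−1) arguments, giving N_k = 3 + N_{k-1}^2 + N_{k-1}.
N_0 = 3
N_1 = 3 + 3^2 + 3 = 15
N_2 = 3 + 15^2 + 15 = 243
Terms of depth exactly 2: N_2 − N_1 = 243 − 15 = 228.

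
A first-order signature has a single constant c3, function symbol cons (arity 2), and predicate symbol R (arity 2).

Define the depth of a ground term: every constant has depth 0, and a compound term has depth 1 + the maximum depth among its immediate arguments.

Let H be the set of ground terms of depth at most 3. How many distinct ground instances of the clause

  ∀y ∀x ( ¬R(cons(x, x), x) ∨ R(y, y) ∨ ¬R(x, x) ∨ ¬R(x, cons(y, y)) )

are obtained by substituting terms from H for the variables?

Ground terms of depth ≤ 3:
  Count level by level. With function symbols cons/2, the terms of depth ≤ k are the 1 constant together with each function applied to depth-≤(k−1) tuples, so N_k = 1 + N_{k-1}^2.
  N_0 = 1
  N_1 = 1 + 1^2 = 2
  N_2 = 1 + 2^2 = 5
  N_3 = 1 + 5^2 = 26
So there are 26 ground terms available for substitution.
Each of y, x ranges independently over the available ground terms, and distinct assignments produce distinct instances.
Number of ground instances = 26^2 = 676.

676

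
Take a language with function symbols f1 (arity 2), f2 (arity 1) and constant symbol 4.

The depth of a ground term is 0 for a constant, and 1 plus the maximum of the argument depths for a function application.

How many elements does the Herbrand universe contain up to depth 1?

Write N_k for the number of ground terms of depth ≤ k. A term of depth ≤ k is either a constant or a function symbol applied to arguments of depth ≤ k−1, so N_k = 1 + N_{k-1}^2 + N_{k-1}.
N_0 = 1
N_1 = 1 + 1^2 + 1 = 3
Explicitly: 4, f1(4, 4), f2(4).

3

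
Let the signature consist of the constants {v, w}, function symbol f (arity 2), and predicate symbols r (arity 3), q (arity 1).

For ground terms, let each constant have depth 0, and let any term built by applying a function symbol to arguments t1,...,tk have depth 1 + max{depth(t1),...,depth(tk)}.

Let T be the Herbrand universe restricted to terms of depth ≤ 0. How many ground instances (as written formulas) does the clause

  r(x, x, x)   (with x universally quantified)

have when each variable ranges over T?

Ground terms of depth ≤ 0:
  Write N_k for the number of ground terms of depth ≤ k. A term of depth ≤ k is either a constant or a function symbol applied to arguments of depth ≤ k−1, so N_k = 2 + N_{k-1}^2.
  N_0 = 2
  Explicitly: v, w.
So there are 2 ground terms available for substitution.
The clause has 1 distinct variable (x), which appears in the body. In the free term algebra distinct substitutions yield syntactically distinct ground instances.
Number of ground instances = 2.

2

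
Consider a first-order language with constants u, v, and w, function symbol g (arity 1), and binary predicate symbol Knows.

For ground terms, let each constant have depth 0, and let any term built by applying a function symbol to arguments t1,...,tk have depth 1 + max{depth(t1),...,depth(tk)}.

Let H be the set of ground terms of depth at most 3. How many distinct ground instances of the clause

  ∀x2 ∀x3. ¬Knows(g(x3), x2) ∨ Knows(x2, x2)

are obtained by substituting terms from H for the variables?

Ground terms of depth ≤ 3:
  Write N_k for the number of ground terms of depth ≤ k. A term of depth ≤ k is either a constant or a function symbol applied to arguments of depth ≤ k−1, so N_k = 3 + N_{k-1}.
  N_0 = 3
  N_1 = 3 + 3 = 6
  N_2 = 3 + 6 = 9
  N_3 = 3 + 9 = 12
So there are 12 ground terms available for substitution.
The clause has 2 distinct variables (x2, x3), each appearing in the body. In the free term algebra distinct substitutions yield syntactically distinct ground instances.
Number of ground instances = 12^2 = 144.

144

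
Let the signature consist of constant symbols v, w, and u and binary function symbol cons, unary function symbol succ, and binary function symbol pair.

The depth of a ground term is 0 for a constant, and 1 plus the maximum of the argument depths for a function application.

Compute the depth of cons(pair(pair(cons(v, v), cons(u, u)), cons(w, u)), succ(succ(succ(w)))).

4

depth(cons(v, v)) = 1 + max(0, 0) = 1
depth(cons(u, u)) = 1 + max(0, 0) = 1
depth(pair(cons(v, v), cons(u, u))) = 1 + max(1, 1) = 2
depth(cons(w, u)) = 1 + max(0, 0) = 1
depth(pair(pair(cons(v, v), cons(u, u)), cons(w, u))) = 1 + max(2, 1) = 3
depth(succ(w)) = 1 + depth(w) = 1 + 0 = 1
depth(succ(succ(w))) = 1 + depth(succ(w)) = 1 + 1 = 2
depth(succ(succ(succ(w)))) = 1 + depth(succ(succ(w))) = 1 + 2 = 3
depth(cons(pair(pair(cons(v, v), cons(u, u)), cons(w, u)), succ(succ(succ(w))))) = 1 + max(3, 3) = 4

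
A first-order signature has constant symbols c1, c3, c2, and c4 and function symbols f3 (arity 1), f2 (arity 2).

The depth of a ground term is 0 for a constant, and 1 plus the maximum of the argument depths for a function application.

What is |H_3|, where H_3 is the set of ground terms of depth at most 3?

Let N_k = |{terms of depth ≤ k}|. Then N_0 = 4 and N_k = 4 + N_{k-1} + N_{k-1}^2 for k ≥ 1 (one summand per function symbol, arity giving the exponent).
N_0 = 4
N_1 = 4 + 4 + 4^2 = 24
N_2 = 4 + 24 + 24^2 = 604
N_3 = 4 + 604 + 604^2 = 365424

365424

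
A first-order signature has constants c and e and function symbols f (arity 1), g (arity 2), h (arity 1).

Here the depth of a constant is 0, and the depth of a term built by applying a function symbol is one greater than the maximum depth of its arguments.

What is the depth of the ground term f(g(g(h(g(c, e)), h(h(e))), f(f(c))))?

5

depth(g(c, e)) = 1 + max(0, 0) = 1
depth(h(g(c, e))) = 1 + depth(g(c, e)) = 1 + 1 = 2
depth(h(e)) = 1 + depth(e) = 1 + 0 = 1
depth(h(h(e))) = 1 + depth(h(e)) = 1 + 1 = 2
depth(g(h(g(c, e)), h(h(e)))) = 1 + max(2, 2) = 3
depth(f(c)) = 1 + depth(c) = 1 + 0 = 1
depth(f(f(c))) = 1 + depth(f(c)) = 1 + 1 = 2
depth(g(g(h(g(c, e)), h(h(e))), f(f(c)))) = 1 + max(3, 2) = 4
depth(f(g(g(h(g(c, e)), h(h(e))), f(f(c))))) = 1 + depth(g(g(h(g(c, e)), h(h(e))), f(f(c)))) = 1 + 4 = 5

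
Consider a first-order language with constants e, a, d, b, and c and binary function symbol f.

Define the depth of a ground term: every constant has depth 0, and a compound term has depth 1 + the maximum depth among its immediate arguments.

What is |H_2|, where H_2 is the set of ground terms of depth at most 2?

Write N_k for the number of ground terms of depth ≤ k. A term of depth ≤ k is either a constant or a function symbol applied to arguments of depth ≤ k−1, so N_k = 5 + N_{k-1}^2.
N_0 = 5
N_1 = 5 + 5^2 = 30
N_2 = 5 + 30^2 = 905

905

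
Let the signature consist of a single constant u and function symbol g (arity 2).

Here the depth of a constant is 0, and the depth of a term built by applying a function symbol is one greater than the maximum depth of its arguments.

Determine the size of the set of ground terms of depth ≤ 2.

If N_k denotes the number of depth-≤k ground terms, the 1 constant gives N_0 = 1, and each function symbol of arity r contributes N_{k-1}^r new terms at level k: N_k = 1 + N_{k-1}^2.
N_0 = 1
N_1 = 1 + 1^2 = 2
N_2 = 1 + 2^2 = 5
Explicitly: u, g(u, u), g(u, g(u, u)), g(g(u, u), u), g(g(u, u), g(u, u)).

5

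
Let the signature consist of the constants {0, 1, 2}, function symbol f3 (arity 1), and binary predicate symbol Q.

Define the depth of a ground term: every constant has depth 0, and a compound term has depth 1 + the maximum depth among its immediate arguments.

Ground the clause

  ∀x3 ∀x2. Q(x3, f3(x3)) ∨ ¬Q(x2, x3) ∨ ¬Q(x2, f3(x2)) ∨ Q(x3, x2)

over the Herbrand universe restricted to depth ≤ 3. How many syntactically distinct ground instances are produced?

Ground terms of depth ≤ 3:
  Let N_k count ground terms of depth at most k. Each non-constant term of depth ≤ k is some function symbol applied to depth-≤(k−1) arguments, giving N_k = 3 + N_{k-1}.
  N_0 = 3
  N_1 = 3 + 3 = 6
  N_2 = 3 + 6 = 9
  N_3 = 3 + 9 = 12
So there are 12 ground terms available for substitution.
The body mentions every one of the 2 quantified variables; since ground terms form a free algebra, no two substitutions collapse to the same formula.
Number of ground instances = 12^2 = 144.

144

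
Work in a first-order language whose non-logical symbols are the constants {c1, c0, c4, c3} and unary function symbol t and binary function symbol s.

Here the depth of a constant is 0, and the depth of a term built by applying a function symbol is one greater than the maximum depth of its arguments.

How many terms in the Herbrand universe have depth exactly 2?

Write N_k for the number of ground terms of depth ≤ k. A term of depth ≤ k is either a constant or a function symbol applied to arguments of depth ≤ k−1, so N_k = 4 + N_{k-1} + N_{k-1}^2.
N_0 = 4
N_1 = 4 + 4 + 4^2 = 24
N_2 = 4 + 24 + 24^2 = 604
Terms of depth exactly 2: N_2 − N_1 = 604 − 24 = 580.

580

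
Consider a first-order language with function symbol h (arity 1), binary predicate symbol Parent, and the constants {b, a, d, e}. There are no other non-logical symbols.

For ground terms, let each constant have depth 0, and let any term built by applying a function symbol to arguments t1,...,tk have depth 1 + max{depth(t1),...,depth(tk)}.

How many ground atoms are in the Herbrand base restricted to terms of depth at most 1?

64

First count ground terms of depth ≤ 1.
Write N_k for the number of ground terms of depth ≤ k. A term of depth ≤ k is either a constant or a function symbol applied to arguments of depth ≤ k−1, so N_k = 4 + N_{k-1}.
N_0 = 4
N_1 = 4 + 4 = 8
Explicitly: b, a, d, e, h(b), h(a), h(d), h(e).
So |H| = 8.
Ground atoms are formed by filling each argument slot of a predicate with a term from H, so an r-ary predicate gives |H|^r atoms:
  Parent: 8^2 = 64
Total ground atoms: 64.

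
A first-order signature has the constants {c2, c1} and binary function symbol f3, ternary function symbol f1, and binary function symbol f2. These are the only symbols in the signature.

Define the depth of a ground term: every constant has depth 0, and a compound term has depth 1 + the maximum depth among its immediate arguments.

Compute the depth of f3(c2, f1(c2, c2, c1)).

depth(f1(c2, c2, c1)) = 1 + max(0, 0, 0) = 1
depth(f3(c2, f1(c2, c2, c1))) = 1 + max(0, 1) = 2

2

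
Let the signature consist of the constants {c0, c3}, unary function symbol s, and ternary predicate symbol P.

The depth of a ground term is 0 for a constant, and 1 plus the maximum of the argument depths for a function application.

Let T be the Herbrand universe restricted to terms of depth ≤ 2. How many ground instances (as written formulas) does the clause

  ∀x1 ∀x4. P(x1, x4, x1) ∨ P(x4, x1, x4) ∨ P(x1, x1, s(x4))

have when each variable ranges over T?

36

Ground terms of depth ≤ 2:
  Write N_k for the number of ground terms of depth ≤ k. A term of depth ≤ k is either a constant or a function symbol applied to arguments of depth ≤ k−1, so N_k = 2 + N_{k-1}.
  N_0 = 2
  N_1 = 2 + 2 = 4
  N_2 = 2 + 4 = 6
So there are 6 ground terms available for substitution.
The body mentions every one of the 2 quantified variables; since ground terms form a free algebra, no two substitutions collapse to the same formula.
Number of ground instances = 6^2 = 36.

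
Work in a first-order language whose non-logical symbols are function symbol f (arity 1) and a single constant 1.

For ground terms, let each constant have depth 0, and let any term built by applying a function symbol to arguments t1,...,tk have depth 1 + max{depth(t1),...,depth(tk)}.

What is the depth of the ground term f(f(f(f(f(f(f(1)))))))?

depth(f(1)) = 1 + depth(1) = 1 + 0 = 1
depth(f(f(1))) = 1 + depth(f(1)) = 1 + 1 = 2
depth(f(f(f(1)))) = 1 + depth(f(f(1))) = 1 + 2 = 3
depth(f(f(f(f(1))))) = 1 + depth(f(f(f(1)))) = 1 + 3 = 4
depth(f(f(f(f(f(1)))))) = 1 + depth(f(f(f(f(1))))) = 1 + 4 = 5
depth(f(f(f(f(f(f(1))))))) = 1 + depth(f(f(f(f(f(1)))))) = 1 + 5 = 6
depth(f(f(f(f(f(f(f(1)))))))) = 1 + depth(f(f(f(f(f(f(1))))))) = 1 + 6 = 7

7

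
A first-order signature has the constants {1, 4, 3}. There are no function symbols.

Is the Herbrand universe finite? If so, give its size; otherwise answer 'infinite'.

3

There are no function symbols, so every ground term is one of the 3 constants.
The Herbrand universe is {1, 4, 3}, which is finite with 3 elements.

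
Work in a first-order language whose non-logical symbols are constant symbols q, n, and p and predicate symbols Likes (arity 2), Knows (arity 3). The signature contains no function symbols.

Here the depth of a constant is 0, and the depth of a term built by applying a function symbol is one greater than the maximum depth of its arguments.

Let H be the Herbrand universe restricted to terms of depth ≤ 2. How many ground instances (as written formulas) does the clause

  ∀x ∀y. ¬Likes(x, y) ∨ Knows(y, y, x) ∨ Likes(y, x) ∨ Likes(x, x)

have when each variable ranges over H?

Ground terms of depth ≤ 2:
  With no function symbols every ground term is a constant, so there are exactly 3 ground terms at every depth bound.
  N_0 = 3
  N_1 = 3
  N_2 = 3
  Explicitly: q, n, p.
So there are 3 ground terms available for substitution.
There are 2 variables to instantiate (x, y), each occurring in at least one literal, so different choices give different ground instances.
Number of ground instances = 3^2 = 9.

9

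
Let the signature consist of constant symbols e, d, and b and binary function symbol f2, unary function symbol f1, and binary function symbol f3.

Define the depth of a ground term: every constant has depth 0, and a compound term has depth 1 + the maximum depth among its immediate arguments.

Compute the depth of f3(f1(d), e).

2

depth(f1(d)) = 1 + depth(d) = 1 + 0 = 1
depth(f3(f1(d), e)) = 1 + max(1, 0) = 2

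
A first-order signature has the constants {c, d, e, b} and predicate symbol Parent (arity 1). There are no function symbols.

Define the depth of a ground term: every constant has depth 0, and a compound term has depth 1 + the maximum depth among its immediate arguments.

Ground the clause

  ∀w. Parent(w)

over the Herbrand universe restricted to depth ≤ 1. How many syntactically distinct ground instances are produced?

Ground terms of depth ≤ 1:
  With no function symbols every ground term is a constant, so there are exactly 4 ground terms at every depth bound.
  N_0 = 4
  N_1 = 4
  Explicitly: c, d, e, b.
So there are 4 ground terms available for substitution.
The body mentions the single quantified variable w; since ground terms form a free algebra, no two substitutions collapse to the same formula.
Number of ground instances = 4.

4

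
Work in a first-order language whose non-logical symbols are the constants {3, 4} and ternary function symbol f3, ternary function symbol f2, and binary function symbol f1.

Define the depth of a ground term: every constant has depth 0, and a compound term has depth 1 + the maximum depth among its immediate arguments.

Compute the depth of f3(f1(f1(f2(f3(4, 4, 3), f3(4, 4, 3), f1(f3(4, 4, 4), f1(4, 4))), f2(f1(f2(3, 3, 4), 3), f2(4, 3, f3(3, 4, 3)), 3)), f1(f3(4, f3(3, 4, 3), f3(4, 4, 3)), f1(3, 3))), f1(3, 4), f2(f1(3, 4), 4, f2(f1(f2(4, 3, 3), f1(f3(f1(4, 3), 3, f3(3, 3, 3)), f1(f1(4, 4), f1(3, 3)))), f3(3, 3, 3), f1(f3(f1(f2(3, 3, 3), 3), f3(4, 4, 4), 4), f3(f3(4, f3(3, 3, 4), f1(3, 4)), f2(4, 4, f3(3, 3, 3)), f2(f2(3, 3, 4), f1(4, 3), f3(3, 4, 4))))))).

depth(f3(4, 4, 3)) = 1 + max(0, 0, 0) = 1
depth(f3(4, 4, 4)) = 1 + max(0, 0, 0) = 1
depth(f1(4, 4)) = 1 + max(0, 0) = 1
depth(f1(f3(4, 4, 4), f1(4, 4))) = 1 + max(1, 1) = 2
depth(f2(f3(4, 4, 3), f3(4, 4, 3), f1(f3(4, 4, 4), f1(4, 4)))) = 1 + max(1, 1, 2) = 3
depth(f2(3, 3, 4)) = 1 + max(0, 0, 0) = 1
depth(f1(f2(3, 3, 4), 3)) = 1 + max(1, 0) = 2
depth(f3(3, 4, 3)) = 1 + max(0, 0, 0) = 1
depth(f2(4, 3, f3(3, 4, 3))) = 1 + max(0, 0, 1) = 2
depth(f2(f1(f2(3, 3, 4), 3), f2(4, 3, f3(3, 4, 3)), 3)) = 1 + max(2, 2, 0) = 3
depth(f1(f2(f3(4, 4, 3), f3(4, 4, 3), f1(f3(4, 4, 4), f1(4, 4))), f2(f1(f2(3, 3, 4), 3), f2(4, 3, f3(3, 4, 3)), 3))) = 1 + max(3, 3) = 4
depth(f3(4, f3(3, 4, 3), f3(4, 4, 3))) = 1 + max(0, 1, 1) = 2
depth(f1(3, 3)) = 1 + max(0, 0) = 1
depth(f1(f3(4, f3(3, 4, 3), f3(4, 4, 3)), f1(3, 3))) = 1 + max(2, 1) = 3
depth(f1(f1(f2(f3(4, 4, 3), f3(4, 4, 3), f1(f3(4, 4, 4), f1(4, 4))), f2(f1(f2(3, 3, 4), 3), f2(4, 3, f3(3, 4, 3)), 3)), f1(f3(4, f3(3, 4, 3), f3(4, 4, 3)), f1(3, 3)))) = 1 + max(4, 3) = 5
depth(f1(3, 4)) = 1 + max(0, 0) = 1
depth(f2(4, 3, 3)) = 1 + max(0, 0, 0) = 1
depth(f1(4, 3)) = 1 + max(0, 0) = 1
depth(f3(3, 3, 3)) = 1 + max(0, 0, 0) = 1
depth(f3(f1(4, 3), 3, f3(3, 3, 3))) = 1 + max(1, 0, 1) = 2
depth(f1(f1(4, 4), f1(3, 3))) = 1 + max(1, 1) = 2
depth(f1(f3(f1(4, 3), 3, f3(3, 3, 3)), f1(f1(4, 4), f1(3, 3)))) = 1 + max(2, 2) = 3
depth(f1(f2(4, 3, 3), f1(f3(f1(4, 3), 3, f3(3, 3, 3)), f1(f1(4, 4), f1(3, 3))))) = 1 + max(1, 3) = 4
depth(f2(3, 3, 3)) = 1 + max(0, 0, 0) = 1
depth(f1(f2(3, 3, 3), 3)) = 1 + max(1, 0) = 2
depth(f3(f1(f2(3, 3, 3), 3), f3(4, 4, 4), 4)) = 1 + max(2, 1, 0) = 3
depth(f3(3, 3, 4)) = 1 + max(0, 0, 0) = 1
depth(f3(4, f3(3, 3, 4), f1(3, 4))) = 1 + max(0, 1, 1) = 2
depth(f2(4, 4, f3(3, 3, 3))) = 1 + max(0, 0, 1) = 2
depth(f3(3, 4, 4)) = 1 + max(0, 0, 0) = 1
depth(f2(f2(3, 3, 4), f1(4, 3), f3(3, 4, 4))) = 1 + max(1, 1, 1) = 2
depth(f3(f3(4, f3(3, 3, 4), f1(3, 4)), f2(4, 4, f3(3, 3, 3)), f2(f2(3, 3, 4), f1(4, 3), f3(3, 4, 4)))) = 1 + max(2, 2, 2) = 3
depth(f1(f3(f1(f2(3, 3, 3), 3), f3(4, 4, 4), 4), f3(f3(4, f3(3, 3, 4), f1(3, 4)), f2(4, 4, f3(3, 3, 3)), f2(f2(3, 3, 4), f1(4, 3), f3(3, 4, 4))))) = 1 + max(3, 3) = 4
depth(f2(f1(f2(4, 3, 3), f1(f3(f1(4, 3), 3, f3(3, 3, 3)), f1(f1(4, 4), f1(3, 3)))), f3(3, 3, 3), f1(f3(f1(f2(3, 3, 3), 3), f3(4, 4, 4), 4), f3(f3(4, f3(3, 3, 4), f1(3, 4)), f2(4, 4, f3(3, 3, 3)), f2(f2(3, 3, 4), f1(4, 3), f3(3, 4, 4)))))) = 1 + max(4, 1, 4) = 5
depth(f2(f1(3, 4), 4, f2(f1(f2(4, 3, 3), f1(f3(f1(4, 3), 3, f3(3, 3, 3)), f1(f1(4, 4), f1(3, 3)))), f3(3, 3, 3), f1(f3(f1(f2(3, 3, 3), 3), f3(4, 4, 4), 4), f3(f3(4, f3(3, 3, 4), f1(3, 4)), f2(4, 4, f3(3, 3, 3)), f2(f2(3, 3, 4), f1(4, 3), f3(3, 4, 4))))))) = 1 + max(1, 0, 5) = 6
depth(f3(f1(f1(f2(f3(4, 4, 3), f3(4, 4, 3), f1(f3(4, 4, 4), f1(4, 4))), f2(f1(f2(3, 3, 4), 3), f2(4, 3, f3(3, 4, 3)), 3)), f1(f3(4, f3(3, 4, 3), f3(4, 4, 3)), f1(3, 3))), f1(3, 4), f2(f1(3, 4), 4, f2(f1(f2(4, 3, 3), f1(f3(f1(4, 3), 3, f3(3, 3, 3)), f1(f1(4, 4), f1(3, 3)))), f3(3, 3, 3), f1(f3(f1(f2(3, 3, 3), 3), f3(4, 4, 4), 4), f3(f3(4, f3(3, 3, 4), f1(3, 4)), f2(4, 4, f3(3, 3, 3)), f2(f2(3, 3, 4), f1(4, 3), f3(3, 4, 4)))))))) = 1 + max(5, 1, 6) = 7

7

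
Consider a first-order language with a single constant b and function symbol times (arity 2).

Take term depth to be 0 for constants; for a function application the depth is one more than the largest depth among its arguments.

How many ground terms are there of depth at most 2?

Let N_k = |{terms of depth ≤ k}|. Then N_0 = 1 and N_k = 1 + N_{k-1}^2 for k ≥ 1 (one summand per function symbol, arity giving the exponent).
N_0 = 1
N_1 = 1 + 1^2 = 2
N_2 = 1 + 2^2 = 5

5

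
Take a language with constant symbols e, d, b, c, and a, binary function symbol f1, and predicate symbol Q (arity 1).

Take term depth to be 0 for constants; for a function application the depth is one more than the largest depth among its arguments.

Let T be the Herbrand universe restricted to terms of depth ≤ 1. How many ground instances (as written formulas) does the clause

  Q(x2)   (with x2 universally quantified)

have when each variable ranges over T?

30

Ground terms of depth ≤ 1:
  Let N_k = |{terms of depth ≤ k}|. Then N_0 = 5 and N_k = 5 + N_{k-1}^2 for k ≥ 1 (one summand per function symbol, arity giving the exponent).
  N_0 = 5
  N_1 = 5 + 5^2 = 30
So there are 30 ground terms available for substitution.
The body mentions the single quantified variable x2; since ground terms form a free algebra, no two substitutions collapse to the same formula.
Number of ground instances = 30.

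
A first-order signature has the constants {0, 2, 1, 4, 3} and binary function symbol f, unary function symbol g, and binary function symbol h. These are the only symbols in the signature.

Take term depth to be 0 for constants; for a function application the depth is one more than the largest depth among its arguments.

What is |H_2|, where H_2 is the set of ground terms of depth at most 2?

7265

Write N_k for the number of ground terms of depth ≤ k. A term of depth ≤ k is either a constant or a function symbol applied to arguments of depth ≤ k−1, so N_k = 5 + N_{k-1}^2 + N_{k-1} + N_{k-1}^2.
N_0 = 5
N_1 = 5 + 5^2 + 5 + 5^2 = 60
N_2 = 5 + 60^2 + 60 + 60^2 = 7265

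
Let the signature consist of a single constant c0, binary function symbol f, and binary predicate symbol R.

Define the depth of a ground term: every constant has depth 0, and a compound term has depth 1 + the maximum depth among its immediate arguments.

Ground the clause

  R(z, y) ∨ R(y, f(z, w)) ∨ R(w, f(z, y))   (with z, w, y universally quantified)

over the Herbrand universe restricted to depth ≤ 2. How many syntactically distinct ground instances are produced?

125

Ground terms of depth ≤ 2:
  Write N_k for the number of ground terms of depth ≤ k. A term of depth ≤ k is either a constant or a function symbol applied to arguments of depth ≤ k−1, so N_k = 1 + N_{k-1}^2.
  N_0 = 1
  N_1 = 1 + 1^2 = 2
  N_2 = 1 + 2^2 = 5
So there are 5 ground terms available for substitution.
The body mentions every one of the 3 quantified variables; since ground terms form a free algebra, no two substitutions collapse to the same formula.
Number of ground instances = 5^3 = 125.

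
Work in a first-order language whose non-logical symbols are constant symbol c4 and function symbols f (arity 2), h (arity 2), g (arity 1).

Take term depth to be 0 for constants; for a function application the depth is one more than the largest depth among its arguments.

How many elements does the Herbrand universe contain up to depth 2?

Let N_k = |{terms of depth ≤ k}|. Then N_0 = 1 and N_k = 1 + N_{k-1}^2 + N_{k-1}^2 + N_{k-1} for k ≥ 1 (one summand per function symbol, arity giving the exponent).
N_0 = 1
N_1 = 1 + 1^2 + 1^2 + 1 = 4
N_2 = 1 + 4^2 + 4^2 + 4 = 37

37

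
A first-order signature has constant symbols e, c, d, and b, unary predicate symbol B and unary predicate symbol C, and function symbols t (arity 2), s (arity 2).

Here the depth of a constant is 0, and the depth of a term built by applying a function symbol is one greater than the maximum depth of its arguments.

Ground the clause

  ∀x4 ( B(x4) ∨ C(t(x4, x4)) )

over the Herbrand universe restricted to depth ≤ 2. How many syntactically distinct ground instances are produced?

2596

Ground terms of depth ≤ 2:
  Count level by level. With function symbols t/2, s/2, the terms of depth ≤ k are the 4 constants together with each function applied to depth-≤(k−1) tuples, so N_k = 4 + N_{k-1}^2 + N_{k-1}^2.
  N_0 = 4
  N_1 = 4 + 4^2 + 4^2 = 36
  N_2 = 4 + 36^2 + 36^2 = 2596
So there are 2596 ground terms available for substitution.
The clause has 1 distinct variable (x4), which appears in the body. In the free term algebra distinct substitutions yield syntactically distinct ground instances.
Number of ground instances = 2596.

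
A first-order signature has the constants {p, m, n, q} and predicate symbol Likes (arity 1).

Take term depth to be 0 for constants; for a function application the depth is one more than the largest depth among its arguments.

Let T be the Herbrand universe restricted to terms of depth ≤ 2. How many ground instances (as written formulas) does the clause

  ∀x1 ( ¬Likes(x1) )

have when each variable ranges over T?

Ground terms of depth ≤ 2:
  With no function symbols every ground term is a constant, so there are exactly 4 ground terms at every depth bound.
  N_0 = 4
  N_1 = 4
  N_2 = 4
  Explicitly: p, m, n, q.
So there are 4 ground terms available for substitution.
The body mentions the single quantified variable x1; since ground terms form a free algebra, no two substitutions collapse to the same formula.
Number of ground instances = 4.

4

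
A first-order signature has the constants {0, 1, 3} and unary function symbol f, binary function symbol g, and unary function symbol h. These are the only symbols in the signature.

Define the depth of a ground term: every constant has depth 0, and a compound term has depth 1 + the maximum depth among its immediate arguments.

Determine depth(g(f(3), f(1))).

depth(f(3)) = 1 + depth(3) = 1 + 0 = 1
depth(f(1)) = 1 + depth(1) = 1 + 0 = 1
depth(g(f(3), f(1))) = 1 + max(1, 1) = 2

2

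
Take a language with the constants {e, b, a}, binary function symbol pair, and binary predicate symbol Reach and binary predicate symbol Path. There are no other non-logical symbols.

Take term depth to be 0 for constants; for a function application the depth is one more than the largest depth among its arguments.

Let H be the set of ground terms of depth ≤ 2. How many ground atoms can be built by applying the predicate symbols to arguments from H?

43218

First count ground terms of depth ≤ 2.
Let N_k = |{terms of depth ≤ k}|. Then N_0 = 3 and N_k = 3 + N_{k-1}^2 for k ≥ 1 (one summand per function symbol, arity giving the exponent).
N_0 = 3
N_1 = 3 + 3^2 = 12
N_2 = 3 + 12^2 = 147
So |H| = 147.
Ground atoms are formed by filling each argument slot of a predicate with a term from H, so an r-ary predicate gives |H|^r atoms:
  Reach: 147^2 = 21609;  Path: 147^2 = 21609
Total ground atoms: 21609 + 21609 = 43218.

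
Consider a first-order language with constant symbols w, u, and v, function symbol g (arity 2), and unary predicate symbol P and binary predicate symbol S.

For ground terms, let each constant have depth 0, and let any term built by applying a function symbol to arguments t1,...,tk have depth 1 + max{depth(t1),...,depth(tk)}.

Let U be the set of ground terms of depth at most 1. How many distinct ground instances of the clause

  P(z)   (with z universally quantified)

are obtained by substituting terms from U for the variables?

Ground terms of depth ≤ 1:
  Write N_k for the number of ground terms of depth ≤ k. A term of depth ≤ k is either a constant or a function symbol applied to arguments of depth ≤ k−1, so N_k = 3 + N_{k-1}^2.
  N_0 = 3
  N_1 = 3 + 3^2 = 12
So there are 12 ground terms available for substitution.
The variable z ranges independently over the available ground terms, and distinct assignments produce distinct instances.
Number of ground instances = 12.

12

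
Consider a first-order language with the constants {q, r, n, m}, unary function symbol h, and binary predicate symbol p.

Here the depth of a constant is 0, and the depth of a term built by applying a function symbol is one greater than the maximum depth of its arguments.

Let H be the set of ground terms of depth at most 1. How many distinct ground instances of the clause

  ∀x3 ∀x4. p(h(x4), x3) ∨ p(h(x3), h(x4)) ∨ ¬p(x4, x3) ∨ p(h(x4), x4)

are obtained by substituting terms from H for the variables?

64

Ground terms of depth ≤ 1:
  If N_k denotes the number of depth-≤k ground terms, the 4 constants give N_0 = 4, and each function symbol of arity r contributes N_{k-1}^r new terms at level k: N_k = 4 + N_{k-1}.
  N_0 = 4
  N_1 = 4 + 4 = 8
  Explicitly: q, r, n, m, h(q), h(r), h(n), h(m).
So there are 8 ground terms available for substitution.
There are 2 variables to instantiate (x3, x4), each occurring in at least one literal, so different choices give different ground instances.
Number of ground instances = 8^2 = 64.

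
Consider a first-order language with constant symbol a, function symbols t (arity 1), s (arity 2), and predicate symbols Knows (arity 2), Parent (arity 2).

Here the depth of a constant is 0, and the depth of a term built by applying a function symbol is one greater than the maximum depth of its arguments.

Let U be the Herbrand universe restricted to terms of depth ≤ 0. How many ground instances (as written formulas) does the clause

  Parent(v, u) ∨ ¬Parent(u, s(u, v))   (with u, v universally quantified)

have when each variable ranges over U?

1

Ground terms of depth ≤ 0:
  Let N_k count ground terms of depth at most k. Each non-constant term of depth ≤ k is some function symbol applied to depth-≤(k−1) arguments, giving N_k = 1 + N_{k-1} + N_{k-1}^2.
  N_0 = 1
So there is exactly 1 ground term available for substitution.
Each of u, v ranges independently over the available ground terms, and distinct assignments produce distinct instances.
Number of ground instances = 1^2 = 1.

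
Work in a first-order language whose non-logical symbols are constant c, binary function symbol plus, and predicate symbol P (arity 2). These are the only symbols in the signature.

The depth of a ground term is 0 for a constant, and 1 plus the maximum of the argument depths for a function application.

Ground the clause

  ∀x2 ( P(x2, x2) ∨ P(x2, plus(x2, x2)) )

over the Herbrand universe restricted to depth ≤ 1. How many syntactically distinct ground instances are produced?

Ground terms of depth ≤ 1:
  Count level by level. With function symbols plus/2, the terms of depth ≤ k are the 1 constant together with each function applied to depth-≤(k−1) tuples, so N_k = 1 + N_{k-1}^2.
  N_0 = 1
  N_1 = 1 + 1^2 = 2
  Explicitly: c, plus(c, c).
So there are 2 ground terms available for substitution.
There is 1 variable to instantiate (x2),  occurring in at least one literal, so different choices give different ground instances.
Number of ground instances = 2.

2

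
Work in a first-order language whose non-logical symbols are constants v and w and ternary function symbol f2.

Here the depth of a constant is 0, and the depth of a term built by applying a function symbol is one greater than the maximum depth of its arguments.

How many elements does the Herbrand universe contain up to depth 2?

If N_k denotes the number of depth-≤k ground terms, the 2 constants give N_0 = 2, and each function symbol of arity r contributes N_{k-1}^r new terms at level k: N_k = 2 + N_{k-1}^3.
N_0 = 2
N_1 = 2 + 2^3 = 10
N_2 = 2 + 10^3 = 1002

1002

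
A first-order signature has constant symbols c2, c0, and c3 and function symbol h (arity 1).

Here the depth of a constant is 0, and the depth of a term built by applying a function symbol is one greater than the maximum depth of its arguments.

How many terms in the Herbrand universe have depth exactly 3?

Let N_k = |{terms of depth ≤ k}|. Then N_0 = 3 and N_k = 3 + N_{k-1} for k ≥ 1 (one summand per function symbol, arity giving the exponent).
N_0 = 3
N_1 = 3 + 3 = 6
N_2 = 3 + 6 = 9
N_3 = 3 + 9 = 12
Terms of depth exactly 3: N_3 − N_2 = 12 − 9 = 3.

3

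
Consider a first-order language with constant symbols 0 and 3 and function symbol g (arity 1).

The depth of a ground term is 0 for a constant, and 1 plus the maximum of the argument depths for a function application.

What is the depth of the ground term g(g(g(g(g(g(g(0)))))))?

7

depth(g(0)) = 1 + depth(0) = 1 + 0 = 1
depth(g(g(0))) = 1 + depth(g(0)) = 1 + 1 = 2
depth(g(g(g(0)))) = 1 + depth(g(g(0))) = 1 + 2 = 3
depth(g(g(g(g(0))))) = 1 + depth(g(g(g(0)))) = 1 + 3 = 4
depth(g(g(g(g(g(0)))))) = 1 + depth(g(g(g(g(0))))) = 1 + 4 = 5
depth(g(g(g(g(g(g(0))))))) = 1 + depth(g(g(g(g(g(0)))))) = 1 + 5 = 6
depth(g(g(g(g(g(g(g(0)))))))) = 1 + depth(g(g(g(g(g(g(0))))))) = 1 + 6 = 7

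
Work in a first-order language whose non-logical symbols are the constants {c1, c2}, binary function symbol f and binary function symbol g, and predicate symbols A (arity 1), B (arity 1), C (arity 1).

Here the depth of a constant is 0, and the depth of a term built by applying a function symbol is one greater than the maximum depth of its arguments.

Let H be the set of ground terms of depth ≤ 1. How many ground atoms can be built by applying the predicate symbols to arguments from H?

First count ground terms of depth ≤ 1.
Count level by level. With function symbols f/2, g/2, the terms of depth ≤ k are the 2 constants together with each function applied to depth-≤(k−1) tuples, so N_k = 2 + N_{k-1}^2 + N_{k-1}^2.
N_0 = 2
N_1 = 2 + 2^2 + 2^2 = 10
Explicitly: c1, c2, f(c1, c1), f(c1, c2), f(c2, c1), f(c2, c2), g(c1, c1), g(c1, c2), g(c2, c1), g(c2, c2).
So |H| = 10.
For each predicate symbol, the number of ground atoms is |H| raised to its arity; summing:
  A: 10;  B: 10;  C: 10
Total ground atoms: 10 + 10 + 10 = 30.

30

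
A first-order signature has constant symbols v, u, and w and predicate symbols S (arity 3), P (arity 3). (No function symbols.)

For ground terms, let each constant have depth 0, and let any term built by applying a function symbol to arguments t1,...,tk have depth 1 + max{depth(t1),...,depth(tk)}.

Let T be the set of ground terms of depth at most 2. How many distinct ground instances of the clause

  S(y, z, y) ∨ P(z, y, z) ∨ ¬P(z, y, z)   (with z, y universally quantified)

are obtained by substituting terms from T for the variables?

Ground terms of depth ≤ 2:
  With no function symbols every ground term is a constant, so there are exactly 3 ground terms at every depth bound.
  N_0 = 3
  N_1 = 3
  N_2 = 3
So there are 3 ground terms available for substitution.
There are 2 variables to instantiate (z, y), each occurring in at least one literal, so different choices give different ground instances.
Number of ground instances = 3^2 = 9.

9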